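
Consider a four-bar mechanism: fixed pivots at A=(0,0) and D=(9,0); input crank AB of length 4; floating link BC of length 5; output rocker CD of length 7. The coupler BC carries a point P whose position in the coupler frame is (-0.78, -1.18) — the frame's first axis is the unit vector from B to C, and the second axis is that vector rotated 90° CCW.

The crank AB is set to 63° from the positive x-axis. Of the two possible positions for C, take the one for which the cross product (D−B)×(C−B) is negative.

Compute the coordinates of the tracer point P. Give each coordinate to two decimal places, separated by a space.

A=(0,0), D=(9.00,0)
B = A + 4.00·(cos63°, sin63°) = (1.8160, 3.5640)
|BD| = 8.0195
circle(B,5.00) ∩ circle(D,7.00): a=2.5134, h=4.3224
  candidates: C₊=(5.9885,6.3191) cross=34.663; C₋=(2.1466,-1.4250) cross=-34.663
  mode - wants cross < 0 → take C=(2.1466,-1.4250) (cross=-34.663)
ex = (C−B)/|BC| = (0.0661,-0.9978); ey = (0.9978,0.0661)
P = B + -0.78·ex + -1.18·ey = (0.5870,4.2643)

0.59 4.26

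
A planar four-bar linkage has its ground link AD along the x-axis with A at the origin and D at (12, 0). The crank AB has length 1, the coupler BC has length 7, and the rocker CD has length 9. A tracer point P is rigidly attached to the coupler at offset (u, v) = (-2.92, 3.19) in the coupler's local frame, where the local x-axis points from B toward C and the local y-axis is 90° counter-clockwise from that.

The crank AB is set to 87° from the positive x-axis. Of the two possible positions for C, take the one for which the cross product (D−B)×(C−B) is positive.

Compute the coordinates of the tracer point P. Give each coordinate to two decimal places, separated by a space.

A=(0,0), D=(12.00,0)
B = A + 1.00·(cos87°, sin87°) = (0.0523, 0.9986)
|BD| = 11.9893
circle(B,7.00) ∩ circle(D,9.00): a=4.6601, h=5.2233
  candidates: C₊=(5.1314,5.8156) cross=62.624; C₋=(4.2612,-4.5947) cross=-62.624
  mode + wants cross > 0 → take C=(5.1314,5.8156) (cross=62.624)
ex = (C−B)/|BC| = (0.7256,0.6881); ey = (-0.6881,0.7256)
P = B + -2.92·ex + 3.19·ey = (-4.2615,1.3038)

-4.26 1.30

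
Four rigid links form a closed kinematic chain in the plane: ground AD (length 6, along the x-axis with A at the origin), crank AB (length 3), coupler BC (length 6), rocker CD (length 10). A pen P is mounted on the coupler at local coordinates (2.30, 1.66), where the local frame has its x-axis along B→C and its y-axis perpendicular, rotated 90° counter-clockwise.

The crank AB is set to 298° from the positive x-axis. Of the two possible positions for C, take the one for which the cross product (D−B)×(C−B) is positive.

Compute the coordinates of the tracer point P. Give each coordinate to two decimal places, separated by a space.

A=(0,0), D=(6.00,0)
B = A + 3.00·(cos298°, sin298°) = (1.4084, -2.6488)
|BD| = 5.3009
circle(B,6.00) ∩ circle(D,10.00): a=-3.3863, h=4.9530
  candidates: C₊=(-3.9999,-0.0507) cross=26.255; C₋=(0.9502,-8.6313) cross=-26.255
  mode + wants cross > 0 → take C=(-3.9999,-0.0507) (cross=26.255)
ex = (C−B)/|BC| = (-0.9014,0.4330); ey = (-0.4330,-0.9014)
P = B + 2.30·ex + 1.66·ey = (-1.3836,-3.1492)

-1.38 -3.15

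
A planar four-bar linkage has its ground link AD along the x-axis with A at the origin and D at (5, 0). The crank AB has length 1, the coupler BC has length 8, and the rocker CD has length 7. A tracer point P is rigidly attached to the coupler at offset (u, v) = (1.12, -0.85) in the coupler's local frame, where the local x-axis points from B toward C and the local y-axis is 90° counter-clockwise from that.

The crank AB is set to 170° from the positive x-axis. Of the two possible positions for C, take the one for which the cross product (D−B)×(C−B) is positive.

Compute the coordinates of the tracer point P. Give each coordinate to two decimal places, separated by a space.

A=(0,0), D=(5.00,0)
B = A + 1.00·(cos170°, sin170°) = (-0.9848, 0.1736)
|BD| = 5.9873
circle(B,8.00) ∩ circle(D,7.00): a=4.2463, h=6.7800
  candidates: C₊=(3.4564,6.8277) cross=40.594; C₋=(3.0631,-6.7267) cross=-40.594
  mode + wants cross > 0 → take C=(3.4564,6.8277) (cross=40.594)
ex = (C−B)/|BC| = (0.5551,0.8318); ey = (-0.8318,0.5551)
P = B + 1.12·ex + -0.85·ey = (0.3439,0.6333)

0.34 0.63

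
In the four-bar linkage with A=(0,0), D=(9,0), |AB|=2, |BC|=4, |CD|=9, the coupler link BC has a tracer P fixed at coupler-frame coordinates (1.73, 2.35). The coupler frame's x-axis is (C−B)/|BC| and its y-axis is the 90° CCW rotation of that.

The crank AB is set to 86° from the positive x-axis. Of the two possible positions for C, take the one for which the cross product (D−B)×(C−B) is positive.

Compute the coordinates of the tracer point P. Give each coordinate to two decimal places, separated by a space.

A=(0,0), D=(9.00,0)
B = A + 2.00·(cos86°, sin86°) = (0.1395, 1.9951)
|BD| = 9.0823
circle(B,4.00) ∩ circle(D,9.00): a=0.9628, h=3.8824
  candidates: C₊=(1.9316,5.5712) cross=35.261; C₋=(0.2259,-2.0039) cross=-35.261
  mode + wants cross > 0 → take C=(1.9316,5.5712) (cross=35.261)
ex = (C−B)/|BC| = (0.4480,0.8940); ey = (-0.8940,0.4480)
P = B + 1.73·ex + 2.35·ey = (-1.1863,4.5947)

-1.19 4.59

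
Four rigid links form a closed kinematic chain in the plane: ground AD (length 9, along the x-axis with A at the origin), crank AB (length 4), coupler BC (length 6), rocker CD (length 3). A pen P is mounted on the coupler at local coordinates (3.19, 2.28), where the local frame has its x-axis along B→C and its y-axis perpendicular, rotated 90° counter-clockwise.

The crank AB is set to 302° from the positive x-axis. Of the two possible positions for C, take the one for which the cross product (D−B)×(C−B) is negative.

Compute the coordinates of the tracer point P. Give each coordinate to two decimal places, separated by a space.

5.10 -0.84

A=(0,0), D=(9.00,0)
B = A + 4.00·(cos302°, sin302°) = (2.1197, -3.3922)
|BD| = 7.6711
circle(B,6.00) ∩ circle(D,3.00): a=5.5954, h=2.1660
  candidates: C₊=(6.1805,1.0248) cross=16.615; C₋=(8.0961,-2.8606) cross=-16.615
  mode - wants cross < 0 → take C=(8.0961,-2.8606) (cross=-16.615)
ex = (C−B)/|BC| = (0.9961,0.0886); ey = (-0.0886,0.9961)
P = B + 3.19·ex + 2.28·ey = (5.0951,-0.8385)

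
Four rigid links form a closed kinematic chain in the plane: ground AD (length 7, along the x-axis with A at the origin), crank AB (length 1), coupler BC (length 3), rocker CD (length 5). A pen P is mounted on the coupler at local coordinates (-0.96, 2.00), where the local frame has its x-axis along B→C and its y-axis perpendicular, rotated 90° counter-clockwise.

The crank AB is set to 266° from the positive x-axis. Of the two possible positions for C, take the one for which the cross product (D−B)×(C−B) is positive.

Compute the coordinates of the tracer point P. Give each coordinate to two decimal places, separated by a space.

-2.14 -0.20

A=(0,0), D=(7.00,0)
B = A + 1.00·(cos266°, sin266°) = (-0.0698, -0.9976)
|BD| = 7.1398
circle(B,3.00) ∩ circle(D,5.00): a=2.4494, h=1.7322
  candidates: C₊=(2.1136,1.0598) cross=12.367; C₋=(2.5976,-2.3705) cross=-12.367
  mode + wants cross > 0 → take C=(2.1136,1.0598) (cross=12.367)
ex = (C−B)/|BC| = (0.7278,0.6858); ey = (-0.6858,0.7278)
P = B + -0.96·ex + 2.00·ey = (-2.1400,-0.2003)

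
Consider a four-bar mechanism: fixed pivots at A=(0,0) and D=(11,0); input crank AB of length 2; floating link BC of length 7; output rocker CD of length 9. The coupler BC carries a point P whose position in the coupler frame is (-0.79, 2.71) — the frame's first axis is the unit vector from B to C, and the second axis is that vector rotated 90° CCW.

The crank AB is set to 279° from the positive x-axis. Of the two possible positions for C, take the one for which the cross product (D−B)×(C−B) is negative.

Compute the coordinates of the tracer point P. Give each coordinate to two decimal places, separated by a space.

1.67 0.50

A=(0,0), D=(11.00,0)
B = A + 2.00·(cos279°, sin279°) = (0.3129, -1.9754)
|BD| = 10.8682
circle(B,7.00) ∩ circle(D,9.00): a=3.9619, h=5.7709
  candidates: C₊=(3.1599,4.4195) cross=62.719; C₋=(5.2577,-6.9301) cross=-62.719
  mode - wants cross < 0 → take C=(5.2577,-6.9301) (cross=-62.719)
ex = (C−B)/|BC| = (0.7064,-0.7078); ey = (0.7078,0.7064)
P = B + -0.79·ex + 2.71·ey = (1.6730,0.4981)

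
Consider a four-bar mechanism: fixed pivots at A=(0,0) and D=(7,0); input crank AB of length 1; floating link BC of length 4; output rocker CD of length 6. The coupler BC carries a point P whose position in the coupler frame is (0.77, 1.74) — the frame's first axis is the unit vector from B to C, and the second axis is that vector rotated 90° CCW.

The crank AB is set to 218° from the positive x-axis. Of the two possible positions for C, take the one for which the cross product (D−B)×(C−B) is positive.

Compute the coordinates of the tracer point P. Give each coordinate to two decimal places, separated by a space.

-1.73 1.04

A=(0,0), D=(7.00,0)
B = A + 1.00·(cos218°, sin218°) = (-0.7880, -0.6157)
|BD| = 7.8123
circle(B,4.00) ∩ circle(D,6.00): a=2.6261, h=3.0172
  candidates: C₊=(1.5922,2.5991) cross=23.571; C₋=(2.0677,-3.4165) cross=-23.571
  mode + wants cross > 0 → take C=(1.5922,2.5991) (cross=23.571)
ex = (C−B)/|BC| = (0.5950,0.8037); ey = (-0.8037,0.5950)
P = B + 0.77·ex + 1.74·ey = (-1.7283,1.0386)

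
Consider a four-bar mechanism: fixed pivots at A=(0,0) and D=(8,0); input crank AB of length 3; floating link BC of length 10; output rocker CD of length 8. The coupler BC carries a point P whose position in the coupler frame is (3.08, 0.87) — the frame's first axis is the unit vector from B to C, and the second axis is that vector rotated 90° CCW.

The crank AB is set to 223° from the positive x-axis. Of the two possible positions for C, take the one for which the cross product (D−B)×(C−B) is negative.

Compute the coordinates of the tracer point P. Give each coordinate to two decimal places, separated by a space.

A=(0,0), D=(8.00,0)
B = A + 3.00·(cos223°, sin223°) = (-2.1941, -2.0460)
|BD| = 10.3974
circle(B,10.00) ∩ circle(D,8.00): a=6.9299, h=7.2095
  candidates: C₊=(3.1816,6.3862) cross=74.960; C₋=(6.0190,-7.7509) cross=-74.960
  mode - wants cross < 0 → take C=(6.0190,-7.7509) (cross=-74.960)
ex = (C−B)/|BC| = (0.8213,-0.5705); ey = (0.5705,0.8213)
P = B + 3.08·ex + 0.87·ey = (0.8319,-3.0886)

0.83 -3.09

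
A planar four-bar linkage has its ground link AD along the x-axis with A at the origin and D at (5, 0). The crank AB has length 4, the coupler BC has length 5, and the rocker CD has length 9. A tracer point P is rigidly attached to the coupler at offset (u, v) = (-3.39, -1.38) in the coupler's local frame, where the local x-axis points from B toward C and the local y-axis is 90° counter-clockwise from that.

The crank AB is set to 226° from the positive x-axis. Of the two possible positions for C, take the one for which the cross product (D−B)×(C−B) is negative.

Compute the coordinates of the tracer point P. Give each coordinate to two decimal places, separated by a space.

A=(0,0), D=(5.00,0)
B = A + 4.00·(cos226°, sin226°) = (-2.7786, -2.8774)
|BD| = 8.2938
circle(B,5.00) ∩ circle(D,9.00): a=0.7708, h=4.9402
  candidates: C₊=(-3.7696,2.0235) cross=40.973; C₋=(-0.3418,-7.2433) cross=-40.973
  mode - wants cross < 0 → take C=(-0.3418,-7.2433) (cross=-40.973)
ex = (C−B)/|BC| = (0.4874,-0.8732); ey = (0.8732,0.4874)
P = B + -3.39·ex + -1.38·ey = (-5.6358,-0.5898)

-5.64 -0.59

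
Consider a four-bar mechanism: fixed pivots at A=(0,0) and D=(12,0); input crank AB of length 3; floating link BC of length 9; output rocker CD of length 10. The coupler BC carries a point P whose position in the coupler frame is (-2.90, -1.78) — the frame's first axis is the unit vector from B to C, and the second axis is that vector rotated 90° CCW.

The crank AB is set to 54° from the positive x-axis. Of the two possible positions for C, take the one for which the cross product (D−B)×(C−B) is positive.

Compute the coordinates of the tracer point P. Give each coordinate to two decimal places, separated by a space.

A=(0,0), D=(12.00,0)
B = A + 3.00·(cos54°, sin54°) = (1.7634, 2.4271)
|BD| = 10.5204
circle(B,9.00) ∩ circle(D,10.00): a=4.3572, h=7.8749
  candidates: C₊=(7.8198,9.0844) cross=82.848; C₋=(4.1863,-6.2407) cross=-82.848
  mode + wants cross > 0 → take C=(7.8198,9.0844) (cross=82.848)
ex = (C−B)/|BC| = (0.6729,0.7397); ey = (-0.7397,0.6729)
P = B + -2.90·ex + -1.78·ey = (1.1285,-0.9159)

1.13 -0.92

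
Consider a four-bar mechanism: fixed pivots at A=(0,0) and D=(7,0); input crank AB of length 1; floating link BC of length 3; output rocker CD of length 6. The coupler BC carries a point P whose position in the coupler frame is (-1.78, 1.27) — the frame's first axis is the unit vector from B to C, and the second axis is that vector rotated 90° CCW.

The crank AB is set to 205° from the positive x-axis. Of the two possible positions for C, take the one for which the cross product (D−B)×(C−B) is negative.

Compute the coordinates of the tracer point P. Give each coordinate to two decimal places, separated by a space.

A=(0,0), D=(7.00,0)
B = A + 1.00·(cos205°, sin205°) = (-0.9063, -0.4226)
|BD| = 7.9176
circle(B,3.00) ∩ circle(D,6.00): a=2.2537, h=1.9801
  candidates: C₊=(1.2385,1.6749) cross=15.677; C₋=(1.4499,-2.2796) cross=-15.677
  mode - wants cross < 0 → take C=(1.4499,-2.2796) (cross=-15.677)
ex = (C−B)/|BC| = (0.7854,-0.6190); ey = (0.6190,0.7854)
P = B + -1.78·ex + 1.27·ey = (-1.5182,1.6766)

-1.52 1.68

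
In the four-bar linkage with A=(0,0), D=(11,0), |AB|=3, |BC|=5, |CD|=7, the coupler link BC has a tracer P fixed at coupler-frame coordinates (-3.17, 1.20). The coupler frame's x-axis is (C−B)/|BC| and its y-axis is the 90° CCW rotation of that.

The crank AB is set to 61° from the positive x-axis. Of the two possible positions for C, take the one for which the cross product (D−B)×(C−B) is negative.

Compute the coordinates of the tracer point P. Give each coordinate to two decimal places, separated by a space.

A=(0,0), D=(11.00,0)
B = A + 3.00·(cos61°, sin61°) = (1.4544, 2.6239)
|BD| = 9.8996
circle(B,5.00) ∩ circle(D,7.00): a=3.7376, h=3.3211
  candidates: C₊=(5.9387,4.8356) cross=32.878; C₋=(4.1781,-1.5692) cross=-32.878
  mode - wants cross < 0 → take C=(4.1781,-1.5692) (cross=-32.878)
ex = (C−B)/|BC| = (0.5447,-0.8386); ey = (0.8386,0.5447)
P = B + -3.17·ex + 1.20·ey = (0.7339,5.9359)

0.73 5.94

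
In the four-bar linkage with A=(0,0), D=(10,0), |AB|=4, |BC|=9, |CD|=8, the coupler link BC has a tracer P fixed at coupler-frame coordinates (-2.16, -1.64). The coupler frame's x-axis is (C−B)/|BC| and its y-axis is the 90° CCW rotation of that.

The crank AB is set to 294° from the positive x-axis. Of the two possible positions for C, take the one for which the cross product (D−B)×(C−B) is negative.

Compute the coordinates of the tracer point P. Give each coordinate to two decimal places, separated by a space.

A=(0,0), D=(10.00,0)
B = A + 4.00·(cos294°, sin294°) = (1.6269, -3.6542)
|BD| = 9.1357
circle(B,9.00) ∩ circle(D,8.00): a=5.4983, h=7.1252
  candidates: C₊=(3.8162,5.0755) cross=65.094; C₋=(9.5162,-7.9854) cross=-65.094
  mode - wants cross < 0 → take C=(9.5162,-7.9854) (cross=-65.094)
ex = (C−B)/|BC| = (0.8766,-0.4812); ey = (0.4812,0.8766)
P = B + -2.16·ex + -1.64·ey = (-1.0557,-4.0523)

-1.06 -4.05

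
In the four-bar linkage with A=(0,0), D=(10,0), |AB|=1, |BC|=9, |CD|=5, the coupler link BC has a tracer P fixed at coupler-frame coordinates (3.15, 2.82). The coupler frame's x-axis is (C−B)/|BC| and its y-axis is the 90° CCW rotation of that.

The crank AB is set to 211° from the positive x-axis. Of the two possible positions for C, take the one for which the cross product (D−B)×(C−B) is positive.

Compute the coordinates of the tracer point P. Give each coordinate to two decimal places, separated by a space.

0.47 3.50

A=(0,0), D=(10.00,0)
B = A + 1.00·(cos211°, sin211°) = (-0.8572, -0.5150)
|BD| = 10.8694
circle(B,9.00) ∩ circle(D,5.00): a=8.0107, h=4.1022
  candidates: C₊=(6.9502,3.9622) cross=44.589; C₋=(7.3389,-4.2331) cross=-44.589
  mode + wants cross > 0 → take C=(6.9502,3.9622) (cross=44.589)
ex = (C−B)/|BC| = (0.8675,0.4975); ey = (-0.4975,0.8675)
P = B + 3.15·ex + 2.82·ey = (0.4726,3.4983)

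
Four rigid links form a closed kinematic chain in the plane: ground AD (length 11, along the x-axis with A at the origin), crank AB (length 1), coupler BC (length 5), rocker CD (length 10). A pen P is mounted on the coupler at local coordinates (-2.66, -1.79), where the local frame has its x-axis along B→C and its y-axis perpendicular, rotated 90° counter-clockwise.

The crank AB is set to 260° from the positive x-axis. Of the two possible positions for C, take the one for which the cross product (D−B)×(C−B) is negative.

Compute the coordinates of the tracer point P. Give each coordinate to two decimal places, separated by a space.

-3.10 0.32

A=(0,0), D=(11.00,0)
B = A + 1.00·(cos260°, sin260°) = (-0.1736, -0.9848)
|BD| = 11.2170
circle(B,5.00) ∩ circle(D,10.00): a=2.2653, h=4.4574
  candidates: C₊=(1.6916,3.6543) cross=49.998; C₋=(2.4743,-5.2261) cross=-49.998
  mode - wants cross < 0 → take C=(2.4743,-5.2261) (cross=-49.998)
ex = (C−B)/|BC| = (0.5296,-0.8483); ey = (0.8483,0.5296)
P = B + -2.66·ex + -1.79·ey = (-3.1007,0.3236)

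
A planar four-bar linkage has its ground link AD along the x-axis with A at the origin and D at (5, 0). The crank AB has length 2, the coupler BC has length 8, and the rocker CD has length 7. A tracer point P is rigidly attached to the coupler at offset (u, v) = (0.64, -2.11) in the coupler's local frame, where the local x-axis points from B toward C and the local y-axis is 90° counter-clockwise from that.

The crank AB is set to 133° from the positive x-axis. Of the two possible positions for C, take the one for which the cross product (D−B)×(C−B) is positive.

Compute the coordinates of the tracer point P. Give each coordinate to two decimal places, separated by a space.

0.55 0.38

A=(0,0), D=(5.00,0)
B = A + 2.00·(cos133°, sin133°) = (-1.3640, 1.4627)
|BD| = 6.5299
circle(B,8.00) ∩ circle(D,7.00): a=4.4135, h=6.6724
  candidates: C₊=(4.4320,6.9769) cross=43.570; C₋=(1.4428,-6.0288) cross=-43.570
  mode + wants cross > 0 → take C=(4.4320,6.9769) (cross=43.570)
ex = (C−B)/|BC| = (0.7245,0.6893); ey = (-0.6893,0.7245)
P = B + 0.64·ex + -2.11·ey = (0.5541,0.3752)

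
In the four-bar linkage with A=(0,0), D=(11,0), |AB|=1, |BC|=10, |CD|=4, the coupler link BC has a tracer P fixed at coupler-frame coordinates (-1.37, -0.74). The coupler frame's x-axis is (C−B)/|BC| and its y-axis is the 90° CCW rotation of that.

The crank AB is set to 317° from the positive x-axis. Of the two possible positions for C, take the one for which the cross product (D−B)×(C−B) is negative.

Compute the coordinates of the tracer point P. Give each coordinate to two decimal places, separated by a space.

-0.80 -0.94

A=(0,0), D=(11.00,0)
B = A + 1.00·(cos317°, sin317°) = (0.7314, -0.6820)
|BD| = 10.2913
circle(B,10.00) ∩ circle(D,4.00): a=9.2268, h=3.8558
  candidates: C₊=(9.6823,3.7767) cross=39.681; C₋=(10.1934,-3.9178) cross=-39.681
  mode - wants cross < 0 → take C=(10.1934,-3.9178) (cross=-39.681)
ex = (C−B)/|BC| = (0.9462,-0.3236); ey = (0.3236,0.9462)
P = B + -1.37·ex + -0.74·ey = (-0.8044,-0.9389)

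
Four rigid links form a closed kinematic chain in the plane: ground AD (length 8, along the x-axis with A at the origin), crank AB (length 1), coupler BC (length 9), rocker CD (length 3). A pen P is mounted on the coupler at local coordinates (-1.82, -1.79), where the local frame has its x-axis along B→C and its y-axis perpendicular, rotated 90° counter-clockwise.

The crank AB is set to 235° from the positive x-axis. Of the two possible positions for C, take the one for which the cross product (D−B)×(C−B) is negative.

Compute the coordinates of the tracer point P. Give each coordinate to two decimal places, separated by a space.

A=(0,0), D=(8.00,0)
B = A + 1.00·(cos235°, sin235°) = (-0.5736, -0.8192)
|BD| = 8.6126
circle(B,9.00) ∩ circle(D,3.00): a=8.4862, h=2.9973
  candidates: C₊=(7.5891,2.9717) cross=25.815; C₋=(8.1593,-2.9958) cross=-25.815
  mode - wants cross < 0 → take C=(8.1593,-2.9958) (cross=-25.815)
ex = (C−B)/|BC| = (0.9703,-0.2418); ey = (0.2418,0.9703)
P = B + -1.82·ex + -1.79·ey = (-2.7725,-2.1159)

-2.77 -2.12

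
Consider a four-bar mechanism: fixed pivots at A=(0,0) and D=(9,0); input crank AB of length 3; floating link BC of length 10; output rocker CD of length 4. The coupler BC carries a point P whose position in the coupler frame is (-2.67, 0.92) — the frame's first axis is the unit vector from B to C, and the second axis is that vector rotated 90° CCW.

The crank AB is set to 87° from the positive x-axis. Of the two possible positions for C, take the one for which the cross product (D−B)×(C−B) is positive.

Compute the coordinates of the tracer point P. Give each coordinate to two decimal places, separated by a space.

A=(0,0), D=(9.00,0)
B = A + 3.00·(cos87°, sin87°) = (0.1570, 2.9959)
|BD| = 9.3367
circle(B,10.00) ∩ circle(D,4.00): a=9.1667, h=3.9964
  candidates: C₊=(10.1214,3.8396) cross=37.313; C₋=(7.5567,-3.7305) cross=-37.313
  mode + wants cross > 0 → take C=(10.1214,3.8396) (cross=37.313)
ex = (C−B)/|BC| = (0.9964,0.0844); ey = (-0.0844,0.9964)
P = B + -2.67·ex + 0.92·ey = (-2.5811,3.6873)

-2.58 3.69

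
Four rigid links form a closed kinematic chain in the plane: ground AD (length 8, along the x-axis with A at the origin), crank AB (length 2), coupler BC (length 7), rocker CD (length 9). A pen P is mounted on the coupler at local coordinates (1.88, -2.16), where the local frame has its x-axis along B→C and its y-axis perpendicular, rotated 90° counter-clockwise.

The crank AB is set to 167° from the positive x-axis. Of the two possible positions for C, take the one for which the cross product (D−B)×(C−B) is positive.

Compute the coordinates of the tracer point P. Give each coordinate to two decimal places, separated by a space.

A=(0,0), D=(8.00,0)
B = A + 2.00·(cos167°, sin167°) = (-1.9487, 0.4499)
|BD| = 9.9589
circle(B,7.00) ∩ circle(D,9.00): a=3.3729, h=6.1338
  candidates: C₊=(1.6978,6.4251) cross=61.086; C₋=(1.1436,-5.8300) cross=-61.086
  mode + wants cross > 0 → take C=(1.6978,6.4251) (cross=61.086)
ex = (C−B)/|BC| = (0.5209,0.8536); ey = (-0.8536,0.5209)
P = B + 1.88·ex + -2.16·ey = (0.8744,0.9295)

0.87 0.93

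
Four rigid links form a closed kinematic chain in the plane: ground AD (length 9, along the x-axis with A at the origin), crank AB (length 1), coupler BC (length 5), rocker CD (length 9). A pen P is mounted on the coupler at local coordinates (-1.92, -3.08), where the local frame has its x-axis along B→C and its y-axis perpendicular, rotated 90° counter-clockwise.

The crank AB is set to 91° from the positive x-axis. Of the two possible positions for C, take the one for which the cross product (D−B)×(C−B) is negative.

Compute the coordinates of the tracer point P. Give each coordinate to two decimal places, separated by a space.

A=(0,0), D=(9.00,0)
B = A + 1.00·(cos91°, sin91°) = (-0.0175, 0.9998)
|BD| = 9.0727
circle(B,5.00) ∩ circle(D,9.00): a=1.4502, h=4.7851
  candidates: C₊=(1.9512,5.5960) cross=43.414; C₋=(0.8966,-3.9159) cross=-43.414
  mode - wants cross < 0 → take C=(0.8966,-3.9159) (cross=-43.414)
ex = (C−B)/|BC| = (0.1828,-0.9831); ey = (0.9831,0.1828)
P = B + -1.92·ex + -3.08·ey = (-3.3965,2.3245)

-3.40 2.32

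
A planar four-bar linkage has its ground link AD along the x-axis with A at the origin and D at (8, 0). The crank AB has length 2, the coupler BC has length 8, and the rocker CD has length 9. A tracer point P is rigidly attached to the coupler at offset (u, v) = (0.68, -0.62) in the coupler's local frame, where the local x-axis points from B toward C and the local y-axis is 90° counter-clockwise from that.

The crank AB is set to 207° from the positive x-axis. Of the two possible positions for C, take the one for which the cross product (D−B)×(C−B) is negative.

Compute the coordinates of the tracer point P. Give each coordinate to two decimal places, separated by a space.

-1.89 -1.82

A=(0,0), D=(8.00,0)
B = A + 2.00·(cos207°, sin207°) = (-1.7820, -0.9080)
|BD| = 9.8241
circle(B,8.00) ∩ circle(D,9.00): a=4.0468, h=6.9010
  candidates: C₊=(1.6097,6.3375) cross=67.796; C₋=(2.8853,-7.4054) cross=-67.796
  mode - wants cross < 0 → take C=(2.8853,-7.4054) (cross=-67.796)
ex = (C−B)/|BC| = (0.5834,-0.8122); ey = (0.8122,0.5834)
P = B + 0.68·ex + -0.62·ey = (-1.8888,-1.8220)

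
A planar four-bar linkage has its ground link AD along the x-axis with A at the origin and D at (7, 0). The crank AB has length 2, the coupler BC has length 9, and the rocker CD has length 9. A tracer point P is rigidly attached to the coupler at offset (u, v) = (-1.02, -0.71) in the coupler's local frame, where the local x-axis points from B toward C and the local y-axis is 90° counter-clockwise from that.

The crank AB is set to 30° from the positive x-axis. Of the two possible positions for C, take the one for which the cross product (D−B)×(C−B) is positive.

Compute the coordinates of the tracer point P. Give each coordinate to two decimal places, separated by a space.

1.88 -0.23

A=(0,0), D=(7.00,0)
B = A + 2.00·(cos30°, sin30°) = (1.7321, 1.0000)
|BD| = 5.3620
circle(B,9.00) ∩ circle(D,9.00): a=2.6810, h=8.5914
  candidates: C₊=(5.9683,8.9407) cross=46.067; C₋=(2.7638,-7.9407) cross=-46.067
  mode + wants cross > 0 → take C=(5.9683,8.9407) (cross=46.067)
ex = (C−B)/|BC| = (0.4707,0.8823); ey = (-0.8823,0.4707)
P = B + -1.02·ex + -0.71·ey = (1.8784,-0.2341)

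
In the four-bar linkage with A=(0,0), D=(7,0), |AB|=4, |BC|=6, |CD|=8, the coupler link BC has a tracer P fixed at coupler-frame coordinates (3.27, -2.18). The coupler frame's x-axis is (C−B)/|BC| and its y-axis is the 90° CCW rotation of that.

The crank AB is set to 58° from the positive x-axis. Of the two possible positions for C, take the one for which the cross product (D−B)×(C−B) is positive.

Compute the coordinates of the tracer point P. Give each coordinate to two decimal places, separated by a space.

5.90 4.45

A=(0,0), D=(7.00,0)
B = A + 4.00·(cos58°, sin58°) = (2.1197, 3.3922)
|BD| = 5.9434
circle(B,6.00) ∩ circle(D,8.00): a=0.6162, h=5.9683
  candidates: C₊=(6.0320,7.9412) cross=35.472; C₋=(-0.7807,-1.8602) cross=-35.472
  mode + wants cross > 0 → take C=(6.0320,7.9412) (cross=35.472)
ex = (C−B)/|BC| = (0.6521,0.7582); ey = (-0.7582,0.6521)
P = B + 3.27·ex + -2.18·ey = (5.9047,4.4499)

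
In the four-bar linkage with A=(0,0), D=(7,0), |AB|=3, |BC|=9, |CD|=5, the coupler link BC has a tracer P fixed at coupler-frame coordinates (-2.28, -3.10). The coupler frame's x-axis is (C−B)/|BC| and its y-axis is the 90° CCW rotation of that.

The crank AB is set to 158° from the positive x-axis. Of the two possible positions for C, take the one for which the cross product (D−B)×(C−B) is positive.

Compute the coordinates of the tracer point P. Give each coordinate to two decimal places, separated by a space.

-3.62 -2.63

A=(0,0), D=(7.00,0)
B = A + 3.00·(cos158°, sin158°) = (-2.7816, 1.1238)
|BD| = 9.8459
circle(B,9.00) ∩ circle(D,5.00): a=7.7668, h=4.5472
  candidates: C₊=(5.4535,4.7548) cross=44.771; C₋=(4.4154,-4.2802) cross=-44.771
  mode + wants cross > 0 → take C=(5.4535,4.7548) (cross=44.771)
ex = (C−B)/|BC| = (0.9150,0.4034); ey = (-0.4034,0.9150)
P = B + -2.28·ex + -3.10·ey = (-3.6171,-2.6325)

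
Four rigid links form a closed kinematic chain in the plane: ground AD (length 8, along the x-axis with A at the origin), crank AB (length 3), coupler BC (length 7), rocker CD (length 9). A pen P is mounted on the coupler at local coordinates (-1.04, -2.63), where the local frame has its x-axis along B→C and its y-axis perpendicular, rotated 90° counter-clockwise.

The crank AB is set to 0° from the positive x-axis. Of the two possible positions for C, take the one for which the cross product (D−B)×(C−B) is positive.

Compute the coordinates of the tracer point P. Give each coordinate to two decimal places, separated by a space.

A=(0,0), D=(8.00,0)
B = A + 3.00·(cos0°, sin0°) = (3.0000, 0.0000)
|BD| = 5.0000
circle(B,7.00) ∩ circle(D,9.00): a=-0.7000, h=6.9649
  candidates: C₊=(2.3000,6.9649) cross=34.825; C₋=(2.3000,-6.9649) cross=-34.825
  mode + wants cross > 0 → take C=(2.3000,6.9649) (cross=34.825)
ex = (C−B)/|BC| = (-0.1000,0.9950); ey = (-0.9950,-0.1000)
P = B + -1.04·ex + -2.63·ey = (5.7208,-0.7718)

5.72 -0.77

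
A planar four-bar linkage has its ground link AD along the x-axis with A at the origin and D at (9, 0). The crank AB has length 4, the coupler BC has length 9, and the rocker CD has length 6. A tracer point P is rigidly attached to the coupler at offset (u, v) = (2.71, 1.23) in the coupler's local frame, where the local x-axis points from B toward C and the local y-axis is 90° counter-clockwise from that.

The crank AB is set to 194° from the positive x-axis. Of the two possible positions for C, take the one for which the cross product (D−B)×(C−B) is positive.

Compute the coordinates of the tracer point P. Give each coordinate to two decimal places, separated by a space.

-2.09 1.41

A=(0,0), D=(9.00,0)
B = A + 4.00·(cos194°, sin194°) = (-3.8812, -0.9677)
|BD| = 12.9175
circle(B,9.00) ∩ circle(D,6.00): a=8.2006, h=3.7082
  candidates: C₊=(4.0185,3.3444) cross=47.901; C₋=(4.5741,-4.0511) cross=-47.901
  mode + wants cross > 0 → take C=(4.0185,3.3444) (cross=47.901)
ex = (C−B)/|BC| = (0.8777,0.4791); ey = (-0.4791,0.8777)
P = B + 2.71·ex + 1.23·ey = (-2.0918,1.4104)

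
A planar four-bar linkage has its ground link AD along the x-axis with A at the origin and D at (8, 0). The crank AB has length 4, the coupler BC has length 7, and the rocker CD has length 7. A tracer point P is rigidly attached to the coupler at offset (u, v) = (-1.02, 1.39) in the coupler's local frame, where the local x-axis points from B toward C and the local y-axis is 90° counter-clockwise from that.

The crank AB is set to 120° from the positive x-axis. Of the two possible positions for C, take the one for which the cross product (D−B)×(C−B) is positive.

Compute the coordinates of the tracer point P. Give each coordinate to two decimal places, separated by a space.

-3.46 4.38

A=(0,0), D=(8.00,0)
B = A + 4.00·(cos120°, sin120°) = (-2.0000, 3.4641)
|BD| = 10.5830
circle(B,7.00) ∩ circle(D,7.00): a=5.2915, h=4.5826
  candidates: C₊=(4.5000,6.0622) cross=48.497; C₋=(1.5000,-2.5981) cross=-48.497
  mode + wants cross > 0 → take C=(4.5000,6.0622) (cross=48.497)
ex = (C−B)/|BC| = (0.9286,0.3712); ey = (-0.3712,0.9286)
P = B + -1.02·ex + 1.39·ey = (-3.4630,4.3762)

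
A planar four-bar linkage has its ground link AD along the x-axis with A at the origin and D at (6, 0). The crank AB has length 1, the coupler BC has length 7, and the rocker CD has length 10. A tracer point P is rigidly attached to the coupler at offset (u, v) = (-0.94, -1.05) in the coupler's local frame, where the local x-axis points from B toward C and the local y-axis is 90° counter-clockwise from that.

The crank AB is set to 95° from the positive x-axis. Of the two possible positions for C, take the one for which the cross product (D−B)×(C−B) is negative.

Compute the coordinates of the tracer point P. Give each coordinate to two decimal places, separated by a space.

A=(0,0), D=(6.00,0)
B = A + 1.00·(cos95°, sin95°) = (-0.0872, 0.9962)
|BD| = 6.1681
circle(B,7.00) ∩ circle(D,10.00): a=-1.0501, h=6.9208
  candidates: C₊=(-0.0057,7.9957) cross=42.688; C₋=(-2.2412,-5.6641) cross=-42.688
  mode - wants cross < 0 → take C=(-2.2412,-5.6641) (cross=-42.688)
ex = (C−B)/|BC| = (-0.3077,-0.9515); ey = (0.9515,-0.3077)
P = B + -0.94·ex + -1.05·ey = (-0.7969,2.2137)

-0.80 2.21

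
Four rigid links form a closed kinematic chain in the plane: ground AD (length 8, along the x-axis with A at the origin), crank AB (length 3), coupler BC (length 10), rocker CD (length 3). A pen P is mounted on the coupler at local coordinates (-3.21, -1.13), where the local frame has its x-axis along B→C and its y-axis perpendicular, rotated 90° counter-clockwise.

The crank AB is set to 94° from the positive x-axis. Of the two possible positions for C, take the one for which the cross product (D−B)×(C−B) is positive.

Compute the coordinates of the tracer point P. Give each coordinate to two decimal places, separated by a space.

-3.48 2.05

A=(0,0), D=(8.00,0)
B = A + 3.00·(cos94°, sin94°) = (-0.2093, 2.9927)
|BD| = 8.7378
circle(B,10.00) ∩ circle(D,3.00): a=9.5762, h=2.8805
  candidates: C₊=(9.7743,2.4191) cross=25.169; C₋=(7.8011,-2.9934) cross=-25.169
  mode + wants cross > 0 → take C=(9.7743,2.4191) (cross=25.169)
ex = (C−B)/|BC| = (0.9984,-0.0574); ey = (0.0574,0.9984)
P = B + -3.21·ex + -1.13·ey = (-3.4788,2.0487)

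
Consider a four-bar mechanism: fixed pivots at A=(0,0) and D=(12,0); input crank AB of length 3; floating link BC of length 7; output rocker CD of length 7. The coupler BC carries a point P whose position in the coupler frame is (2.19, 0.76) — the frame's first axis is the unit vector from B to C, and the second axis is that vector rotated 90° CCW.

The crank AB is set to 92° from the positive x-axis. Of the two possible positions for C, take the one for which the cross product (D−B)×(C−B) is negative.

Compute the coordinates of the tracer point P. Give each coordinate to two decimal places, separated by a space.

A=(0,0), D=(12.00,0)
B = A + 3.00·(cos92°, sin92°) = (-0.1047, 2.9982)
|BD| = 12.4705
circle(B,7.00) ∩ circle(D,7.00): a=6.2352, h=3.1815
  candidates: C₊=(6.7125,4.5872) cross=39.675; C₋=(5.1828,-1.5891) cross=-39.675
  mode - wants cross < 0 → take C=(5.1828,-1.5891) (cross=-39.675)
ex = (C−B)/|BC| = (0.7554,-0.6553); ey = (0.6553,0.7554)
P = B + 2.19·ex + 0.76·ey = (2.0476,2.1371)

2.05 2.14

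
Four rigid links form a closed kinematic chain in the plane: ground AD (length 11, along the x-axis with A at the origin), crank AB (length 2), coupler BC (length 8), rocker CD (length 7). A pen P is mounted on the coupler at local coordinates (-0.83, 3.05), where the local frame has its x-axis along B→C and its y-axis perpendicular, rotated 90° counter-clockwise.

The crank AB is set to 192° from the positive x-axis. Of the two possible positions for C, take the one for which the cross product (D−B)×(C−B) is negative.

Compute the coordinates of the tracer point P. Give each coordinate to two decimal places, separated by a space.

-1.35 2.69

A=(0,0), D=(11.00,0)
B = A + 2.00·(cos192°, sin192°) = (-1.9563, -0.4158)
|BD| = 12.9630
circle(B,8.00) ∩ circle(D,7.00): a=7.0601, h=3.7624
  candidates: C₊=(4.9794,3.5711) cross=48.772; C₋=(5.2208,-3.9498) cross=-48.772
  mode - wants cross < 0 → take C=(5.2208,-3.9498) (cross=-48.772)
ex = (C−B)/|BC| = (0.8971,-0.4417); ey = (0.4417,0.8971)
P = B + -0.83·ex + 3.05·ey = (-1.3536,2.6871)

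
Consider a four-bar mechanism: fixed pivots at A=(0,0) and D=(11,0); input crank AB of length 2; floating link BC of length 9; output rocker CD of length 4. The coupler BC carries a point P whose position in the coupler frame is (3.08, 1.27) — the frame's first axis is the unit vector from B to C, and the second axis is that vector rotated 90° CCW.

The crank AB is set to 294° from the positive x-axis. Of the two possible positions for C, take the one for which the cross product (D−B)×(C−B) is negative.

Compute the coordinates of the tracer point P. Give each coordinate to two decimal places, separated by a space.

A=(0,0), D=(11.00,0)
B = A + 2.00·(cos294°, sin294°) = (0.8135, -1.8271)
|BD| = 10.3491
circle(B,9.00) ∩ circle(D,4.00): a=8.3149, h=3.4441
  candidates: C₊=(8.3897,3.0309) cross=35.644; C₋=(9.6058,-3.7492) cross=-35.644
  mode - wants cross < 0 → take C=(9.6058,-3.7492) (cross=-35.644)
ex = (C−B)/|BC| = (0.9769,-0.2136); ey = (0.2136,0.9769)
P = B + 3.08·ex + 1.27·ey = (4.0936,-1.2442)

4.09 -1.24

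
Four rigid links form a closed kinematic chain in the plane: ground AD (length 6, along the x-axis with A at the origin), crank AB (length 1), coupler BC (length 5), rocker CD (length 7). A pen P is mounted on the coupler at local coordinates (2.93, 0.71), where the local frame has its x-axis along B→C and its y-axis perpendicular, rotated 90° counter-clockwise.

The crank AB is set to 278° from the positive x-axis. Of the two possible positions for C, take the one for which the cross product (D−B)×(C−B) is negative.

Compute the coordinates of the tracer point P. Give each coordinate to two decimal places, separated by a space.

1.83 -3.48

A=(0,0), D=(6.00,0)
B = A + 1.00·(cos278°, sin278°) = (0.1392, -0.9903)
|BD| = 5.9439
circle(B,5.00) ∩ circle(D,7.00): a=0.9531, h=4.9083
  candidates: C₊=(0.2612,4.0082) cross=29.175; C₋=(1.8967,-5.6712) cross=-29.175
  mode - wants cross < 0 → take C=(1.8967,-5.6712) (cross=-29.175)
ex = (C−B)/|BC| = (0.3515,-0.9362); ey = (0.9362,0.3515)
P = B + 2.93·ex + 0.71·ey = (1.8338,-3.4837)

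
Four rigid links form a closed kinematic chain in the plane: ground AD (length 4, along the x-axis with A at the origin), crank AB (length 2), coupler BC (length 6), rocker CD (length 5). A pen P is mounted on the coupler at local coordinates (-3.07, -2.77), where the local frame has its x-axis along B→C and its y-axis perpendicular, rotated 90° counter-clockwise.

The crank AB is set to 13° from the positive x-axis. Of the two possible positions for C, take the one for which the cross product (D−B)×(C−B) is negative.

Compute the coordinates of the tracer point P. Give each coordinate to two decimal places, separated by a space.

-1.87 2.04

A=(0,0), D=(4.00,0)
B = A + 2.00·(cos13°, sin13°) = (1.9487, 0.4499)
|BD| = 2.1000
circle(B,6.00) ∩ circle(D,5.00): a=3.6690, h=4.7474
  candidates: C₊=(6.5497,4.3011) cross=9.970; C₋=(4.5155,-4.9734) cross=-9.970
  mode - wants cross < 0 → take C=(4.5155,-4.9734) (cross=-9.970)
ex = (C−B)/|BC| = (0.4278,-0.9039); ey = (0.9039,0.4278)
P = B + -3.07·ex + -2.77·ey = (-1.8683,2.0398)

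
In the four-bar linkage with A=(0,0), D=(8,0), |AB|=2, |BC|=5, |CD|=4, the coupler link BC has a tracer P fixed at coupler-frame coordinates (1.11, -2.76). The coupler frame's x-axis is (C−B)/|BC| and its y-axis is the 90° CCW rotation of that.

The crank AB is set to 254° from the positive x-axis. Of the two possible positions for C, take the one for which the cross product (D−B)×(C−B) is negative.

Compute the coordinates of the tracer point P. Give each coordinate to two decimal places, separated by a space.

0.60 -4.66

A=(0,0), D=(8.00,0)
B = A + 2.00·(cos254°, sin254°) = (-0.5513, -1.9225)
|BD| = 8.7647
circle(B,5.00) ∩ circle(D,4.00): a=4.8958, h=1.0155
  candidates: C₊=(4.0025,0.1422) cross=8.901; C₋=(4.4480,-1.8394) cross=-8.901
  mode - wants cross < 0 → take C=(4.4480,-1.8394) (cross=-8.901)
ex = (C−B)/|BC| = (0.9999,0.0166); ey = (-0.0166,0.9999)
P = B + 1.11·ex + -2.76·ey = (0.6044,-4.6637)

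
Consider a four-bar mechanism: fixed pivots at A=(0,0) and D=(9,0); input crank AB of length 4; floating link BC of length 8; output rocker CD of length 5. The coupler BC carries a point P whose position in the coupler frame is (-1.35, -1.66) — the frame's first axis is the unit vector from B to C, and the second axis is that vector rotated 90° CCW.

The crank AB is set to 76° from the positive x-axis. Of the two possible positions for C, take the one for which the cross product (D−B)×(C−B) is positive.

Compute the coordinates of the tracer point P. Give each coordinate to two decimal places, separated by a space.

A=(0,0), D=(9.00,0)
B = A + 4.00·(cos76°, sin76°) = (0.9677, 3.8812)
|BD| = 8.9209
circle(B,8.00) ∩ circle(D,5.00): a=6.6463, h=4.4527
  candidates: C₊=(8.8892,4.9988) cross=39.722; C₋=(5.0148,-3.0196) cross=-39.722
  mode + wants cross > 0 → take C=(8.8892,4.9988) (cross=39.722)
ex = (C−B)/|BC| = (0.9902,0.1397); ey = (-0.1397,0.9902)
P = B + -1.35·ex + -1.66·ey = (-0.1372,2.0489)

-0.14 2.05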